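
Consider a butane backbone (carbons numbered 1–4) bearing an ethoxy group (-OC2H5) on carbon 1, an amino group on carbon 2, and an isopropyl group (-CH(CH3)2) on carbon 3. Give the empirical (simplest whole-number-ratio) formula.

C9H21NO

Atom tally by fragment:
  C2H5OCH2 → C:3 H:7 O:1
  CH(NH2) → C:1 H:3 N:1
  CH(CH(CH3)2) → C:4 H:8
  CH3 → C:1 H:3
Element totals:
  C: 9
  H: 21
  N: 1
  O: 1
Molecular formula: C9H21NO.
gcd of subscripts (9, 21, 1, 1) = 1, so the empirical formula equals the molecular formula.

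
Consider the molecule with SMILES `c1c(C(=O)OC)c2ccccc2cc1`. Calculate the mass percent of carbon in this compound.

77.40%

Atom tally by fragment:
  naphthalene ring system core → C:10 H:8
  (− 1 ring H displaced by substituents)
  + COOCH3 → C:2 H:3 O:2
Element totals:
  C: 12
  H: 10
  O: 2
Molecular formula: C12H10O2.
Molar mass = 186.210 g/mol.
Mass from C: 12 × 12.011 = 144.132 g/mol.
%C = 144.132 / 186.210 × 100 = 77.40%.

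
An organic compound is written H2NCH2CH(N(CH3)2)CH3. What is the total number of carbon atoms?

Atom tally by fragment:
  H2NCH2 → C:1 H:4 N:1
  CH(N(CH3)2) → C:3 H:7 N:1
  CH3 → C:1 H:3
Element totals:
  C: 5
  H: 14
  N: 2

5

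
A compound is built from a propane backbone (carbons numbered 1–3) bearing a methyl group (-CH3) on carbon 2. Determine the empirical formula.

C2H5

Atom tally by fragment:
  CH3 → C:1 H:3
  CH(CH3) → C:2 H:4
  CH3 → C:1 H:3
Element totals:
  C: 4
  H: 10
Molecular formula: C4H10.
gcd of subscripts = 2; dividing each by 2:
  C: 4/2 = 2
  H: 10/2 = 5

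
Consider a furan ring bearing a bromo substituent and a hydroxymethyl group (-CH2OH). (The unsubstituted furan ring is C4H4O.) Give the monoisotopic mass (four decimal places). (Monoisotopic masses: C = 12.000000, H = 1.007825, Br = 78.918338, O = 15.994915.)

Atom tally by fragment:
  furan ring core → C:4 H:4 O:1
  (− 2 ring H displaced by substituents)
  + Br → Br:1
  + CH2OH → C:1 H:3 O:1
Element totals:
  C: 5
  H: 5
  Br: 1
  O: 2
Molecular formula: C5H5BrO2.
  M = 5(12.0) + 5(1.007825) + 78.918338 + 2(15.994915)
    = 60.000000 + 5.039125 + 78.918338 + 31.989830 = 175.947293

175.9473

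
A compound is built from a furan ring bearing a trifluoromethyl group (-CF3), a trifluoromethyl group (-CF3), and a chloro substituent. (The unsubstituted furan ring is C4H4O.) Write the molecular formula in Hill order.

C6HClF6O

Atom tally by fragment:
  furan ring core → C:4 H:4 O:1
  (− 3 ring H displaced by substituents)
  + CF3 → C:1 F:3
  + CF3 → C:1 F:3
  + Cl → Cl:1
Element totals:
  C: 6
  H: 1
  Cl: 1
  F: 6
  O: 1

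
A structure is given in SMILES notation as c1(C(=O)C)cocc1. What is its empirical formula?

C3H3O

Atom tally by fragment:
  furan ring core → C:4 H:4 O:1
  (− 1 ring H displaced by substituents)
  + COCH3 → C:2 H:3 O:1
Element totals:
  C: 6
  H: 6
  O: 2
Molecular formula: C6H6O2.
gcd of subscripts = 2; dividing each by 2:
  C: 6/2 = 3
  H: 6/2 = 3
  O: 2/2 = 1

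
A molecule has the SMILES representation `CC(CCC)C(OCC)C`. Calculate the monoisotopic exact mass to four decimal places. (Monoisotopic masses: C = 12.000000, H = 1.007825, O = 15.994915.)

144.1514

Atom tally by fragment:
  CH3 → C:1 H:3
  CH(CH2CH2CH3) → C:4 H:8
  CH(OC2H5) → C:3 H:6 O:1
  CH3 → C:1 H:3
Element totals:
  C: 9
  H: 20
  O: 1
Molecular formula: C9H20O.
  M = 9(12.0) + 20(1.007825) + 15.994915
    = 108.000000 + 20.156500 + 15.994915 = 144.151415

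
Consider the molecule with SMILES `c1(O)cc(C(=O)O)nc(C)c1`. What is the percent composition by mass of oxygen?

Atom tally by fragment:
  pyridine ring core → C:5 H:5 N:1
  (− 3 ring H displaced by substituents)
  + OH → O:1 H:1
  + COOH → C:1 H:1 O:2
  + CH3 → C:1 H:3
Element totals:
  C: 7
  H: 7
  N: 1
  O: 3
Molecular formula: C7H7NO3.
Molar mass = 153.137 g/mol.
Mass from O: 3 × 15.999 = 47.997 g/mol.
%O = 47.997 / 153.137 × 100 = 31.34%.

31.34%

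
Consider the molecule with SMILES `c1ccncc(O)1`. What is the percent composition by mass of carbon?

63.15%

Atom tally by fragment:
  pyridine ring core → C:5 H:5 N:1
  (− 1 ring H displaced by substituents)
  + OH → O:1 H:1
Element totals:
  C: 5
  H: 5
  N: 1
  O: 1
Molecular formula: C5H5NO.
Molar mass = 95.101 g/mol.
Mass from C: 5 × 12.011 = 60.055 g/mol.
%C = 60.055 / 95.101 × 100 = 63.15%.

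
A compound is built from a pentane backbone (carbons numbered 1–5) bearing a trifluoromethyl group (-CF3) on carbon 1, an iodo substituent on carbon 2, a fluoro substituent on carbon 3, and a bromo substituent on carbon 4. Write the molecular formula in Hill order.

Atom tally by fragment:
  F3CCH2 → C:2 H:2 F:3
  CH(I) → C:1 H:1 I:1
  CH(F) → C:1 H:1 F:1
  CH(Br) → C:1 H:1 Br:1
  CH3 → C:1 H:3
Element totals:
  C: 6
  H: 8
  Br: 1
  F: 4
  I: 1

C6H8BrF4I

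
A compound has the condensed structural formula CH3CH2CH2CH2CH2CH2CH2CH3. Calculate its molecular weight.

114.23 g/mol

Element totals:
  C: 8
  H: 18
Molecular formula: C8H18.
  M = 8(12.011) + 18(1.008)
    = 96.088 + 18.144 = 114.232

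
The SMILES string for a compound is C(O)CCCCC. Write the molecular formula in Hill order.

Atom tally by fragment:
  HOCH2 → C:1 H:3 O:1
  CH2 → C:1 H:2
  CH2 → C:1 H:2
  CH2 → C:1 H:2
  CH2 → C:1 H:2
  CH3 → C:1 H:3
Element totals:
  C: 6
  H: 14
  O: 1

C6H14O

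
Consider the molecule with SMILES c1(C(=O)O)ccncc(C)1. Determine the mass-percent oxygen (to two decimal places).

Atom tally by fragment:
  pyridine ring core → C:5 H:5 N:1
  (− 2 ring H displaced by substituents)
  + COOH → C:1 H:1 O:2
  + CH3 → C:1 H:3
Element totals:
  C: 7
  H: 7
  N: 1
  O: 2
Molecular formula: C7H7NO2.
Molar mass = 137.138 g/mol.
Mass from O: 2 × 15.999 = 31.998 g/mol.
%O = 31.998 / 137.138 × 100 = 23.33%.

23.33%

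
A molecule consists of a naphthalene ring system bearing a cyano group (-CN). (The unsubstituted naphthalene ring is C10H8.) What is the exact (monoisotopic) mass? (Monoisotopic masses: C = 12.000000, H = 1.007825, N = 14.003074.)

153.0578

Atom tally by fragment:
  naphthalene ring system core → C:10 H:8
  (− 1 ring H displaced by substituents)
  + CN → C:1 N:1
Element totals:
  C: 11
  H: 7
  N: 1
Molecular formula: C11H7N.
  M = 11(12.0) + 7(1.007825) + 14.003074
    = 132.000000 + 7.054775 + 14.003074 = 153.057849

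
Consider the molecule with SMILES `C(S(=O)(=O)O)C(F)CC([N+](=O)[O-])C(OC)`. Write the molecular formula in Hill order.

C6H12FNO6S

Atom tally by fragment:
  HO3SCH2 → C:1 H:3 S:1 O:3
  CH(F) → C:1 H:1 F:1
  CH2 → C:1 H:2
  CH(NO2) → C:1 H:1 N:1 O:2
  CH2OCH3 → C:2 H:5 O:1
Element totals:
  C: 6
  H: 12
  F: 1
  N: 1
  O: 6
  S: 1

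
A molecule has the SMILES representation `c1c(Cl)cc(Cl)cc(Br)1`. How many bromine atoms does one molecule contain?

1

Atom tally by fragment:
  benzene ring core → C:6 H:6
  (− 3 ring H displaced by substituents)
  + Cl → Cl:1
  + Cl → Cl:1
  + Br → Br:1
Element totals:
  C: 6
  H: 3
  Br: 1
  Cl: 2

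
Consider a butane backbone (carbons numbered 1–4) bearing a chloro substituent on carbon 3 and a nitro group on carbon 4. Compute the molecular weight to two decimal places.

Atom tally by fragment:
  CH3 → C:1 H:3
  CH2 → C:1 H:2
  CH(Cl) → C:1 H:1 Cl:1
  CH2NO2 → C:1 H:2 N:1 O:2
Element totals:
  C: 4
  H: 8
  Cl: 1
  N: 1
  O: 2
Molecular formula: C4H8ClNO2.
  M = 4(12.011) + 8(1.008) + 35.45 + 14.007 + 2(15.999)
    = 48.044 + 8.064 + 35.450 + 14.007 + 31.998 = 137.563

137.56 g/mol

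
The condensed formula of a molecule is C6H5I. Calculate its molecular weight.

Atom tally by fragment:
  benzene ring core → C:6 H:6
  (− 1 ring H displaced by substituents)
  + I → I:1
Element totals:
  C: 6
  H: 5
  I: 1
Molecular formula: C6H5I.
  M = 6(12.011) + 5(1.008) + 126.904
    = 72.066 + 5.040 + 126.904 = 204.010

204.01 g/mol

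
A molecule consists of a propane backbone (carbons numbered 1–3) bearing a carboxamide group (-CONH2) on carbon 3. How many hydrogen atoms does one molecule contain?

9

Atom tally by fragment:
  CH3 → C:1 H:3
  CH2 → C:1 H:2
  CH2CONH2 → C:2 H:4 O:1 N:1
Element totals:
  C: 4
  H: 9
  N: 1
  O: 1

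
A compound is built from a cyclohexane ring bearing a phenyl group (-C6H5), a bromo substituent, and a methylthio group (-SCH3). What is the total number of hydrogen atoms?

17

Atom tally by fragment:
  cyclohexane ring core → C:6 H:12
  (− 3 ring H displaced by substituents)
  + C6H5 → C:6 H:5
  + Br → Br:1
  + SCH3 → C:1 H:3 S:1
Element totals:
  C: 13
  H: 17
  Br: 1
  S: 1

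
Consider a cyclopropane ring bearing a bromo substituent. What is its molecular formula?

Atom tally by fragment:
  cyclopropane ring core → C:3 H:6
  (− 1 ring H displaced by substituents)
  + Br → Br:1
Element totals:
  C: 3
  H: 5
  Br: 1

C3H5Br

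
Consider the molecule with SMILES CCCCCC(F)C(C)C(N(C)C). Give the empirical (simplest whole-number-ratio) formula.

C11H24FN

Atom tally by fragment:
  CH3 → C:1 H:3
  CH2 → C:1 H:2
  CH2 → C:1 H:2
  CH2 → C:1 H:2
  CH2 → C:1 H:2
  CH(F) → C:1 H:1 F:1
  CH(CH3) → C:2 H:4
  CH2N(CH3)2 → C:3 H:8 N:1
Element totals:
  C: 11
  H: 24
  F: 1
  N: 1
Molecular formula: C11H24FN.
gcd of subscripts (11, 1, 24, 1) = 1, so the empirical formula equals the molecular formula.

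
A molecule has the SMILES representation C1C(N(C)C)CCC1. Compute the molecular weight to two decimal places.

113.20 g/mol

Atom tally by fragment:
  cyclopentane ring core → C:5 H:10
  (− 1 ring H displaced by substituents)
  + N(CH3)2 → N:1 C:2 H:6
Element totals:
  C: 7
  H: 15
  N: 1
Molecular formula: C7H15N.
  M = 7(12.011) + 15(1.008) + 14.007
    = 84.077 + 15.120 + 14.007 = 113.204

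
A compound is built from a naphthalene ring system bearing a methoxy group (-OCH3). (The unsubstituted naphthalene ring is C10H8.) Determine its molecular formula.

Atom tally by fragment:
  naphthalene ring system core → C:10 H:8
  (− 1 ring H displaced by substituents)
  + OCH3 → C:1 H:3 O:1
Element totals:
  C: 11
  H: 10
  O: 1

C11H10O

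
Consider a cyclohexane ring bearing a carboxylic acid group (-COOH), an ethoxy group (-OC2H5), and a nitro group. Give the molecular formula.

C9H15NO5

Atom tally by fragment:
  cyclohexane ring core → C:6 H:12
  (− 3 ring H displaced by substituents)
  + COOH → C:1 H:1 O:2
  + OC2H5 → C:2 H:5 O:1
  + NO2 → N:1 O:2
Element totals:
  C: 9
  H: 15
  N: 1
  O: 5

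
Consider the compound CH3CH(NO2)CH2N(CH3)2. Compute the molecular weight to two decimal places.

Atom tally by fragment:
  CH3 → C:1 H:3
  CH(NO2) → C:1 H:1 N:1 O:2
  CH2N(CH3)2 → C:3 H:8 N:1
Element totals:
  C: 5
  H: 12
  N: 2
  O: 2
Molecular formula: C5H12N2O2.
  M = 5(12.011) + 12(1.008) + 2(14.007) + 2(15.999)
    = 60.055 + 12.096 + 28.014 + 31.998 = 132.163

132.16 g/mol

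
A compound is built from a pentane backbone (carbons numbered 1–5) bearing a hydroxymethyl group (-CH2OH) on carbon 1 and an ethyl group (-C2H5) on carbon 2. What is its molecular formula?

Atom tally by fragment:
  HOCH2CH2 → C:2 H:5 O:1
  CH(C2H5) → C:3 H:6
  CH2 → C:1 H:2
  CH2 → C:1 H:2
  CH3 → C:1 H:3
Element totals:
  C: 8
  H: 18
  O: 1

C8H18O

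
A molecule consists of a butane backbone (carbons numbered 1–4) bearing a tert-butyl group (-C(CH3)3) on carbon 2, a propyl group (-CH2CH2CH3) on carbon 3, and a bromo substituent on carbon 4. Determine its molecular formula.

C11H23Br

Atom tally by fragment:
  CH3 → C:1 H:3
  CH(C(CH3)3) → C:5 H:10
  CH(CH2CH2CH3) → C:4 H:8
  CH2Br → C:1 H:2 Br:1
Element totals:
  C: 11
  H: 23
  Br: 1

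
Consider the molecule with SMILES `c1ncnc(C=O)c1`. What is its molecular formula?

Atom tally by fragment:
  pyrimidine ring core → C:4 H:4 N:2
  (− 1 ring H displaced by substituents)
  + CHO → C:1 H:1 O:1
Element totals:
  C: 5
  H: 4
  N: 2
  O: 1

C5H4N2O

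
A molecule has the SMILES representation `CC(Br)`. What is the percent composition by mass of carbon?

Atom tally by fragment:
  CH3 → C:1 H:3
  CH2Br → C:1 H:2 Br:1
Element totals:
  C: 2
  H: 5
  Br: 1
Molecular formula: C2H5Br.
Molar mass = 108.966 g/mol.
Mass from C: 2 × 12.011 = 24.022 g/mol.
%C = 24.022 / 108.966 × 100 = 22.05%.

22.05%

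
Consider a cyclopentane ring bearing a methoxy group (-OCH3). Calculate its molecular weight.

Atom tally by fragment:
  cyclopentane ring core → C:5 H:10
  (− 1 ring H displaced by substituents)
  + OCH3 → C:1 H:3 O:1
Element totals:
  C: 6
  H: 12
  O: 1
Molecular formula: C6H12O.
  M = 6(12.011) + 12(1.008) + 15.999
    = 72.066 + 12.096 + 15.999 = 100.161

100.16 g/mol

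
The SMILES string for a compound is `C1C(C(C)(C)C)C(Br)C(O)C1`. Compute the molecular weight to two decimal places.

Atom tally by fragment:
  cyclopentane ring core → C:5 H:10
  (− 3 ring H displaced by substituents)
  + C(CH3)3 → C:4 H:9
  + Br → Br:1
  + OH → O:1 H:1
Element totals:
  C: 9
  H: 17
  Br: 1
  O: 1
Molecular formula: C9H17BrO.
  M = 9(12.011) + 17(1.008) + 79.904 + 15.999
    = 108.099 + 17.136 + 79.904 + 15.999 = 221.138

221.14 g/mol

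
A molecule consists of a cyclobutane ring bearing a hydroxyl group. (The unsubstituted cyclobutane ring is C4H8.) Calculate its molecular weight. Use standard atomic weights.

72.11 g/mol

Atom tally by fragment:
  cyclobutane ring core → C:4 H:8
  (− 1 ring H displaced by substituents)
  + OH → O:1 H:1
Element totals:
  C: 4
  H: 8
  O: 1
Molecular formula: C4H8O.
  M = 4(12.011) + 8(1.008) + 15.999
    = 48.044 + 8.064 + 15.999 = 72.107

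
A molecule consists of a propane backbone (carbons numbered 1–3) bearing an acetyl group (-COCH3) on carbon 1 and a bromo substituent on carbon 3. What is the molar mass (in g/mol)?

Atom tally by fragment:
  CH3COCH2 → C:3 H:5 O:1
  CH2 → C:1 H:2
  CH2Br → C:1 H:2 Br:1
Element totals:
  C: 5
  H: 9
  Br: 1
  O: 1
Molecular formula: C5H9BrO.
  M = 5(12.011) + 9(1.008) + 79.904 + 15.999
    = 60.055 + 9.072 + 79.904 + 15.999 = 165.030

165.03 g/mol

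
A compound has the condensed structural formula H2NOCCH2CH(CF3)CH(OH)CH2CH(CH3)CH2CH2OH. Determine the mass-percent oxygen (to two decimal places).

18.66%

Atom tally by fragment:
  H2NOCCH2 → C:2 H:4 O:1 N:1
  CH(CF3) → C:2 H:1 F:3
  CH(OH) → C:1 H:2 O:1
  CH2 → C:1 H:2
  CH(CH3) → C:2 H:4
  CH2 → C:1 H:2
  CH2OH → C:1 H:3 O:1
Element totals:
  C: 10
  H: 18
  F: 3
  N: 1
  O: 3
Molecular formula: C10H18F3NO3.
Molar mass = 257.252 g/mol.
Mass from O: 3 × 15.999 = 47.997 g/mol.
%O = 47.997 / 257.252 × 100 = 18.66%.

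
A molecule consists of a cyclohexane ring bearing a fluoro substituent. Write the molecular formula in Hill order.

Atom tally by fragment:
  cyclohexane ring core → C:6 H:12
  (− 1 ring H displaced by substituents)
  + F → F:1
Element totals:
  C: 6
  H: 11
  F: 1

C6H11F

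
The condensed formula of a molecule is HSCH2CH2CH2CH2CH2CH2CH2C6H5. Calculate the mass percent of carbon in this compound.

Element totals:
  C: 13
  H: 20
  S: 1
Molecular formula: C13H20S.
Molar mass = 208.363 g/mol.
Mass from C: 13 × 12.011 = 156.143 g/mol.
%C = 156.143 / 208.363 × 100 = 74.94%.

74.94%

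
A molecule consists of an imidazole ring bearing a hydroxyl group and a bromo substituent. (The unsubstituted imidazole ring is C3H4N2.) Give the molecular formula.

Atom tally by fragment:
  imidazole ring core → C:3 H:4 N:2
  (− 2 ring H displaced by substituents)
  + OH → O:1 H:1
  + Br → Br:1
Element totals:
  C: 3
  H: 3
  Br: 1
  N: 2
  O: 1

C3H3BrN2O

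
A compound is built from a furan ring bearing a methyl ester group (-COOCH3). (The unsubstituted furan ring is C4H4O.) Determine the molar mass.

Atom tally by fragment:
  furan ring core → C:4 H:4 O:1
  (− 1 ring H displaced by substituents)
  + COOCH3 → C:2 H:3 O:2
Element totals:
  C: 6
  H: 6
  O: 3
Molecular formula: C6H6O3.
  M = 6(12.011) + 6(1.008) + 3(15.999)
    = 72.066 + 6.048 + 47.997 = 126.111

126.11 g/mol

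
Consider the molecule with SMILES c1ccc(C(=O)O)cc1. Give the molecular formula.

C7H6O2

Atom tally by fragment:
  benzene ring core → C:6 H:6
  (− 1 ring H displaced by substituents)
  + COOH → C:1 H:1 O:2
Element totals:
  C: 7
  H: 6
  O: 2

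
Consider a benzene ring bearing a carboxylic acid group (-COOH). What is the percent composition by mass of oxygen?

Atom tally by fragment:
  benzene ring core → C:6 H:6
  (− 1 ring H displaced by substituents)
  + COOH → C:1 H:1 O:2
Element totals:
  C: 7
  H: 6
  O: 2
Molecular formula: C7H6O2.
Molar mass = 122.123 g/mol.
Mass from O: 2 × 15.999 = 31.998 g/mol.
%O = 31.998 / 122.123 × 100 = 26.20%.

26.20%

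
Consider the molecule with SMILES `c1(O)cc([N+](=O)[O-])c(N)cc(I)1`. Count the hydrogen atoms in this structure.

Atom tally by fragment:
  benzene ring core → C:6 H:6
  (− 4 ring H displaced by substituents)
  + OH → O:1 H:1
  + NO2 → N:1 O:2
  + NH2 → N:1 H:2
  + I → I:1
Element totals:
  C: 6
  H: 5
  I: 1
  N: 2
  O: 3

5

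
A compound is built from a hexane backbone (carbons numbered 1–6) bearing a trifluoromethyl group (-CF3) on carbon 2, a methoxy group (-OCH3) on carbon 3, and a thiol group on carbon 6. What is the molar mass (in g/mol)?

216.26 g/mol

Atom tally by fragment:
  CH3 → C:1 H:3
  CH(CF3) → C:2 H:1 F:3
  CH(OCH3) → C:2 H:4 O:1
  CH2 → C:1 H:2
  CH2 → C:1 H:2
  CH2SH → C:1 H:3 S:1
Element totals:
  C: 8
  H: 15
  F: 3
  O: 1
  S: 1
Molecular formula: C8H15F3OS.
  M = 8(12.011) + 15(1.008) + 3(18.998) + 15.999 + 32.06
    = 96.088 + 15.120 + 56.994 + 15.999 + 32.060 = 216.261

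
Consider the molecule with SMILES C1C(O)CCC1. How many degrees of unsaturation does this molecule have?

1

Atom tally by fragment:
  cyclopentane ring core → C:5 H:10
  (− 1 ring H displaced by substituents)
  + OH → O:1 H:1
Element totals:
  C: 5
  H: 10
  O: 1
Molecular formula: C5H10O.
DoU = (2C + 2 + N − H − X) / 2 = (2·5 + 2 + 0 − 10 − 0) / 2 = 1.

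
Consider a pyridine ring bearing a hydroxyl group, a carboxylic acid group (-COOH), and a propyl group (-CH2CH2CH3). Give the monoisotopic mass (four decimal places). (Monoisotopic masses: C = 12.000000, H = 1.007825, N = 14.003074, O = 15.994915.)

Atom tally by fragment:
  pyridine ring core → C:5 H:5 N:1
  (− 3 ring H displaced by substituents)
  + OH → O:1 H:1
  + COOH → C:1 H:1 O:2
  + CH2CH2CH3 → C:3 H:7
Element totals:
  C: 9
  H: 11
  N: 1
  O: 3
Molecular formula: C9H11NO3.
  M = 9(12.0) + 11(1.007825) + 14.003074 + 3(15.994915)
    = 108.000000 + 11.086075 + 14.003074 + 47.984745 = 181.073894

181.0739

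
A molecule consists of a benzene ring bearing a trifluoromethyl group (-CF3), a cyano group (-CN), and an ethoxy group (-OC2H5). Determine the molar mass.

215.17 g/mol

Atom tally by fragment:
  benzene ring core → C:6 H:6
  (− 3 ring H displaced by substituents)
  + CF3 → C:1 F:3
  + CN → C:1 N:1
  + OC2H5 → C:2 H:5 O:1
Element totals:
  C: 10
  H: 8
  F: 3
  N: 1
  O: 1
Molecular formula: C10H8F3NO.
  M = 10(12.011) + 8(1.008) + 3(18.998) + 14.007 + 15.999
    = 120.110 + 8.064 + 56.994 + 14.007 + 15.999 = 215.174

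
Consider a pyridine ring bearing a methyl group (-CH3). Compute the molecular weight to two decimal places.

93.13 g/mol

Atom tally by fragment:
  pyridine ring core → C:5 H:5 N:1
  (− 1 ring H displaced by substituents)
  + CH3 → C:1 H:3
Element totals:
  C: 6
  H: 7
  N: 1
Molecular formula: C6H7N.
  M = 6(12.011) + 7(1.008) + 14.007
    = 72.066 + 7.056 + 14.007 = 93.129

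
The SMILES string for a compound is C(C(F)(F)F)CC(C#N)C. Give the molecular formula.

Atom tally by fragment:
  F3CCH2 → C:2 H:2 F:3
  CH2 → C:1 H:2
  CH(CN) → C:2 H:1 N:1
  CH3 → C:1 H:3
Element totals:
  C: 6
  H: 8
  F: 3
  N: 1

C6H8F3N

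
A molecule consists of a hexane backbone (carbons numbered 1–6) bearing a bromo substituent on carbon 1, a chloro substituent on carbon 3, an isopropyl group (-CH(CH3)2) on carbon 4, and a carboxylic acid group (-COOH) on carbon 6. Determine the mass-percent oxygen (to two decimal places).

11.20%

Atom tally by fragment:
  BrCH2 → C:1 H:2 Br:1
  CH2 → C:1 H:2
  CH(Cl) → C:1 H:1 Cl:1
  CH(CH(CH3)2) → C:4 H:8
  CH2 → C:1 H:2
  CH2COOH → C:2 H:3 O:2
Element totals:
  C: 10
  H: 18
  Br: 1
  Cl: 1
  O: 2
Molecular formula: C10H18BrClO2.
Molar mass = 285.606 g/mol.
Mass from O: 2 × 15.999 = 31.998 g/mol.
%O = 31.998 / 285.606 × 100 = 11.20%.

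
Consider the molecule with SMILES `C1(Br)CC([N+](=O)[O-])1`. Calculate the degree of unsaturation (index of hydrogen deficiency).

2

Atom tally by fragment:
  cyclopropane ring core → C:3 H:6
  (− 2 ring H displaced by substituents)
  + Br → Br:1
  + NO2 → N:1 O:2
Element totals:
  C: 3
  H: 4
  Br: 1
  N: 1
  O: 2
Molecular formula: C3H4BrNO2.
DoU = (2C + 2 + N − H − X) / 2 = (2·3 + 2 + 1 − 4 − 1) / 2 = 2.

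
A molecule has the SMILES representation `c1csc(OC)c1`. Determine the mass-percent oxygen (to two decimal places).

14.01%

Atom tally by fragment:
  thiophene ring core → C:4 H:4 S:1
  (− 1 ring H displaced by substituents)
  + OCH3 → C:1 H:3 O:1
Element totals:
  C: 5
  H: 6
  O: 1
  S: 1
Molecular formula: C5H6OS.
Molar mass = 114.162 g/mol.
Mass from O: 1 × 15.999 = 15.999 g/mol.
%O = 15.999 / 114.162 × 100 = 14.01%.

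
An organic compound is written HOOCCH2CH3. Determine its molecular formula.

C3H6O2

Atom tally by fragment:
  HOOCCH2 → C:2 H:3 O:2
  CH3 → C:1 H:3
Element totals:
  C: 3
  H: 6
  O: 2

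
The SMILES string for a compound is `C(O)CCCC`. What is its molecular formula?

C5H12O

Atom tally by fragment:
  HOCH2 → C:1 H:3 O:1
  CH2 → C:1 H:2
  CH2 → C:1 H:2
  CH2 → C:1 H:2
  CH3 → C:1 H:3
Element totals:
  C: 5
  H: 12
  O: 1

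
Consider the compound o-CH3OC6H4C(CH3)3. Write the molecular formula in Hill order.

C11H16O

Atom tally by fragment:
  benzene ring core → C:6 H:6
  (− 2 ring H displaced by substituents)
  + OCH3 → C:1 H:3 O:1
  + C(CH3)3 → C:4 H:9
Element totals:
  C: 11
  H: 16
  O: 1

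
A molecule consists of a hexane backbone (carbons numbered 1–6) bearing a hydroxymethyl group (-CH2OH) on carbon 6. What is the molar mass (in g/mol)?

Atom tally by fragment:
  CH3 → C:1 H:3
  CH2 → C:1 H:2
  CH2 → C:1 H:2
  CH2 → C:1 H:2
  CH2 → C:1 H:2
  CH2CH2OH → C:2 H:5 O:1
Element totals:
  C: 7
  H: 16
  O: 1
Molecular formula: C7H16O.
  M = 7(12.011) + 16(1.008) + 15.999
    = 84.077 + 16.128 + 15.999 = 116.204

116.20 g/mol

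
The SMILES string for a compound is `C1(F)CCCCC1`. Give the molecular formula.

C6H11F

Atom tally by fragment:
  cyclohexane ring core → C:6 H:12
  (− 1 ring H displaced by substituents)
  + F → F:1
Element totals:
  C: 6
  H: 11
  F: 1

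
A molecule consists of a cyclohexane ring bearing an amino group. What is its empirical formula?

Atom tally by fragment:
  cyclohexane ring core → C:6 H:12
  (− 1 ring H displaced by substituents)
  + NH2 → N:1 H:2
Element totals:
  C: 6
  H: 13
  N: 1
Molecular formula: C6H13N.
gcd of subscripts (6, 13, 1) = 1, so the empirical formula equals the molecular formula.

C6H13N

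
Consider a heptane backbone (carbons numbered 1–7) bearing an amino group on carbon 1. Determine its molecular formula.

Atom tally by fragment:
  H2NCH2 → C:1 H:4 N:1
  CH2 → C:1 H:2
  CH2 → C:1 H:2
  CH2 → C:1 H:2
  CH2 → C:1 H:2
  CH2 → C:1 H:2
  CH3 → C:1 H:3
Element totals:
  C: 7
  H: 17
  N: 1

C7H17N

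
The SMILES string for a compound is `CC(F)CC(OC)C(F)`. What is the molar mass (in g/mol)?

Atom tally by fragment:
  CH3 → C:1 H:3
  CH(F) → C:1 H:1 F:1
  CH2 → C:1 H:2
  CH(OCH3) → C:2 H:4 O:1
  CH2F → C:1 H:2 F:1
Element totals:
  C: 6
  H: 12
  F: 2
  O: 1
Molecular formula: C6H12F2O.
  M = 6(12.011) + 12(1.008) + 2(18.998) + 15.999
    = 72.066 + 12.096 + 37.996 + 15.999 = 138.157

138.16 g/mol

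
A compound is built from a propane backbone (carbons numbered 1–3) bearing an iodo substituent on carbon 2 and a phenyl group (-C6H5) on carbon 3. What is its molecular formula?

C9H11I

Atom tally by fragment:
  CH3 → C:1 H:3
  CH(I) → C:1 H:1 I:1
  CH2C6H5 → C:7 H:7
Element totals:
  C: 9
  H: 11
  I: 1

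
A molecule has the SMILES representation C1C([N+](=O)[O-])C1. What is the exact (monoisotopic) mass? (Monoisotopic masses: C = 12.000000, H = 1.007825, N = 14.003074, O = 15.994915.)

Atom tally by fragment:
  cyclopropane ring core → C:3 H:6
  (− 1 ring H displaced by substituents)
  + NO2 → N:1 O:2
Element totals:
  C: 3
  H: 5
  N: 1
  O: 2
Molecular formula: C3H5NO2.
  M = 3(12.0) + 5(1.007825) + 14.003074 + 2(15.994915)
    = 36.000000 + 5.039125 + 14.003074 + 31.989830 = 87.032029

87.0320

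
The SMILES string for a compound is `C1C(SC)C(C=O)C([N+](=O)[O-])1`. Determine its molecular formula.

Atom tally by fragment:
  cyclobutane ring core → C:4 H:8
  (− 3 ring H displaced by substituents)
  + SCH3 → C:1 H:3 S:1
  + CHO → C:1 H:1 O:1
  + NO2 → N:1 O:2
Element totals:
  C: 6
  H: 9
  N: 1
  O: 3
  S: 1

C6H9NO3S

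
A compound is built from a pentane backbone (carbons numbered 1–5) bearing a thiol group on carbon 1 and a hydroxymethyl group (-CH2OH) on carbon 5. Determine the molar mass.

134.24 g/mol

Atom tally by fragment:
  HSCH2 → C:1 H:3 S:1
  CH2 → C:1 H:2
  CH2 → C:1 H:2
  CH2 → C:1 H:2
  CH2CH2OH → C:2 H:5 O:1
Element totals:
  C: 6
  H: 14
  O: 1
  S: 1
Molecular formula: C6H14OS.
  M = 6(12.011) + 14(1.008) + 15.999 + 32.06
    = 72.066 + 14.112 + 15.999 + 32.060 = 134.237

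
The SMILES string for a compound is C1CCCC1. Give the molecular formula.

C5H10

Atom tally by fragment:
  cyclopentane ring core → C:5 H:10
Element totals:
  C: 5
  H: 10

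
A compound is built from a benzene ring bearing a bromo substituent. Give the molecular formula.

Atom tally by fragment:
  benzene ring core → C:6 H:6
  (− 1 ring H displaced by substituents)
  + Br → Br:1
Element totals:
  C: 6
  H: 5
  Br: 1

C6H5Br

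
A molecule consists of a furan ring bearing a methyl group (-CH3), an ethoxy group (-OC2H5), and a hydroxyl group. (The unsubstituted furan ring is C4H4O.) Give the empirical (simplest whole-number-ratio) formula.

C7H10O3

Atom tally by fragment:
  furan ring core → C:4 H:4 O:1
  (− 3 ring H displaced by substituents)
  + CH3 → C:1 H:3
  + OC2H5 → C:2 H:5 O:1
  + OH → O:1 H:1
Element totals:
  C: 7
  H: 10
  O: 3
Molecular formula: C7H10O3.
gcd of subscripts (7, 10, 3) = 1, so the empirical formula equals the molecular formula.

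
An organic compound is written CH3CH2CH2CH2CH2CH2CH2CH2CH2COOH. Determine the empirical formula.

Atom tally by fragment:
  CH3 → C:1 H:3
  CH2 → C:1 H:2
  CH2 → C:1 H:2
  CH2 → C:1 H:2
  CH2 → C:1 H:2
  CH2 → C:1 H:2
  CH2 → C:1 H:2
  CH2 → C:1 H:2
  CH2COOH → C:2 H:3 O:2
Element totals:
  C: 10
  H: 20
  O: 2
Molecular formula: C10H20O2.
gcd of subscripts = 2; dividing each by 2:
  C: 10/2 = 5
  H: 20/2 = 10
  O: 2/2 = 1

C5H10O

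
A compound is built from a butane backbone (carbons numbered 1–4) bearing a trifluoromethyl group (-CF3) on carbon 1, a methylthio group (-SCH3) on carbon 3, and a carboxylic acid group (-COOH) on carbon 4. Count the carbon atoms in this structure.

Atom tally by fragment:
  F3CCH2 → C:2 H:2 F:3
  CH2 → C:1 H:2
  CH(SCH3) → C:2 H:4 S:1
  CH2COOH → C:2 H:3 O:2
Element totals:
  C: 7
  H: 11
  F: 3
  O: 2
  S: 1

7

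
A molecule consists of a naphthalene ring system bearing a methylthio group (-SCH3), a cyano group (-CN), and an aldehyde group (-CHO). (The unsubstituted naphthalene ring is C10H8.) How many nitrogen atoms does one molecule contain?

Atom tally by fragment:
  naphthalene ring system core → C:10 H:8
  (− 3 ring H displaced by substituents)
  + SCH3 → C:1 H:3 S:1
  + CN → C:1 N:1
  + CHO → C:1 H:1 O:1
Element totals:
  C: 13
  H: 9
  N: 1
  O: 1
  S: 1

1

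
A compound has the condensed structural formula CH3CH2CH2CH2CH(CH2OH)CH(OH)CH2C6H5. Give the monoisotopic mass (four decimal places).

222.1620

Atom tally by fragment:
  CH3 → C:1 H:3
  CH2 → C:1 H:2
  CH2 → C:1 H:2
  CH2 → C:1 H:2
  CH(CH2OH) → C:2 H:4 O:1
  CH(OH) → C:1 H:2 O:1
  CH2C6H5 → C:7 H:7
Element totals:
  C: 14
  H: 22
  O: 2
Molecular formula: C14H22O2.
  M = 14(12.0) + 22(1.007825) + 2(15.994915)
    = 168.000000 + 22.172150 + 31.989830 = 222.161980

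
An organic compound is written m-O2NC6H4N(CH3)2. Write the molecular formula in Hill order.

C8H10N2O2

Atom tally by fragment:
  benzene ring core → C:6 H:6
  (− 2 ring H displaced by substituents)
  + NO2 → N:1 O:2
  + N(CH3)2 → N:1 C:2 H:6
Element totals:
  C: 8
  H: 10
  N: 2
  O: 2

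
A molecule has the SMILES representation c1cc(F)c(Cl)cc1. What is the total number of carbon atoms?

Atom tally by fragment:
  benzene ring core → C:6 H:6
  (− 2 ring H displaced by substituents)
  + F → F:1
  + Cl → Cl:1
Element totals:
  C: 6
  H: 4
  Cl: 1
  F: 1

6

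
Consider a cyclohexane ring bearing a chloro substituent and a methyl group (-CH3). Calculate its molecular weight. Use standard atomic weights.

Atom tally by fragment:
  cyclohexane ring core → C:6 H:12
  (− 2 ring H displaced by substituents)
  + Cl → Cl:1
  + CH3 → C:1 H:3
Element totals:
  C: 7
  H: 13
  Cl: 1
Molecular formula: C7H13Cl.
  M = 7(12.011) + 13(1.008) + 35.45
    = 84.077 + 13.104 + 35.450 = 132.631

132.63 g/mol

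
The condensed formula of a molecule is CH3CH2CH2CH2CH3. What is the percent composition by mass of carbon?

83.24%

Atom tally by fragment:
  CH3 → C:1 H:3
  CH2 → C:1 H:2
  CH2 → C:1 H:2
  CH2 → C:1 H:2
  CH3 → C:1 H:3
Element totals:
  C: 5
  H: 12
Molecular formula: C5H12.
Molar mass = 72.151 g/mol.
Mass from C: 5 × 12.011 = 60.055 g/mol.
%C = 60.055 / 72.151 × 100 = 83.24%.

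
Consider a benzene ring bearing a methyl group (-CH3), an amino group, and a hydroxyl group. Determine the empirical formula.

Atom tally by fragment:
  benzene ring core → C:6 H:6
  (− 3 ring H displaced by substituents)
  + CH3 → C:1 H:3
  + NH2 → N:1 H:2
  + OH → O:1 H:1
Element totals:
  C: 7
  H: 9
  N: 1
  O: 1
Molecular formula: C7H9NO.
gcd of subscripts (7, 9, 1, 1) = 1, so the empirical formula equals the molecular formula.

C7H9NO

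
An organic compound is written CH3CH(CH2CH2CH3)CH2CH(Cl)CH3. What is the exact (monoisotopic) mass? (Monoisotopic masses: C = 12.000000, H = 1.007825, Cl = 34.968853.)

Atom tally by fragment:
  CH3 → C:1 H:3
  CH(CH2CH2CH3) → C:4 H:8
  CH2 → C:1 H:2
  CH(Cl) → C:1 H:1 Cl:1
  CH3 → C:1 H:3
Element totals:
  C: 8
  H: 17
  Cl: 1
Molecular formula: C8H17Cl.
  M = 8(12.0) + 17(1.007825) + 34.968853
    = 96.000000 + 17.133025 + 34.968853 = 148.101878

148.1019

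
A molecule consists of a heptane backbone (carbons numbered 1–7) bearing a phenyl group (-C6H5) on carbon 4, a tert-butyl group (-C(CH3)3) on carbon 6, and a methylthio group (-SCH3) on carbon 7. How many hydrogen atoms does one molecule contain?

Atom tally by fragment:
  CH3 → C:1 H:3
  CH2 → C:1 H:2
  CH2 → C:1 H:2
  CH(C6H5) → C:7 H:6
  CH2 → C:1 H:2
  CH(C(CH3)3) → C:5 H:10
  CH2SCH3 → C:2 H:5 S:1
Element totals:
  C: 18
  H: 30
  S: 1

30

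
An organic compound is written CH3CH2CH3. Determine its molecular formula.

C3H8

Element totals:
  C: 3
  H: 8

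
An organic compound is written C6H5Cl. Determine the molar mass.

Atom tally by fragment:
  benzene ring core → C:6 H:6
  (− 1 ring H displaced by substituents)
  + Cl → Cl:1
Element totals:
  C: 6
  H: 5
  Cl: 1
Molecular formula: C6H5Cl.
  M = 6(12.011) + 5(1.008) + 35.45
    = 72.066 + 5.040 + 35.450 = 112.556

112.56 g/mol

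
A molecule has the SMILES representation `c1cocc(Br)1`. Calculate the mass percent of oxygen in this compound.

10.89%

Atom tally by fragment:
  furan ring core → C:4 H:4 O:1
  (− 1 ring H displaced by substituents)
  + Br → Br:1
Element totals:
  C: 4
  H: 3
  Br: 1
  O: 1
Molecular formula: C4H3BrO.
Molar mass = 146.971 g/mol.
Mass from O: 1 × 15.999 = 15.999 g/mol.
%O = 15.999 / 146.971 × 100 = 10.89%.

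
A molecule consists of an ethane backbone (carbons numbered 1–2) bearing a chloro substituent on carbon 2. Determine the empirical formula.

Atom tally by fragment:
  CH3 → C:1 H:3
  CH2Cl → C:1 H:2 Cl:1
Element totals:
  C: 2
  H: 5
  Cl: 1
Molecular formula: C2H5Cl.
gcd of subscripts (2, 1, 5) = 1, so the empirical formula equals the molecular formula.

C2H5Cl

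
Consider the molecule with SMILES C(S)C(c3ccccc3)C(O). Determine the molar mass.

168.25 g/mol

Atom tally by fragment:
  HSCH2 → C:1 H:3 S:1
  CH(C6H5) → C:7 H:6
  CH2OH → C:1 H:3 O:1
Element totals:
  C: 9
  H: 12
  O: 1
  S: 1
Molecular formula: C9H12OS.
  M = 9(12.011) + 12(1.008) + 15.999 + 32.06
    = 108.099 + 12.096 + 15.999 + 32.060 = 168.254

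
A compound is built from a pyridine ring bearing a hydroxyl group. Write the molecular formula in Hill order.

C5H5NO

Atom tally by fragment:
  pyridine ring core → C:5 H:5 N:1
  (− 1 ring H displaced by substituents)
  + OH → O:1 H:1
Element totals:
  C: 5
  H: 5
  N: 1
  O: 1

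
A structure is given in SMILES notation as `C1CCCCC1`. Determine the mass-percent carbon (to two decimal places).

Atom tally by fragment:
  cyclohexane ring core → C:6 H:12
Element totals:
  C: 6
  H: 12
Molecular formula: C6H12.
Molar mass = 84.162 g/mol.
Mass from C: 6 × 12.011 = 72.066 g/mol.
%C = 72.066 / 84.162 × 100 = 85.63%.

85.63%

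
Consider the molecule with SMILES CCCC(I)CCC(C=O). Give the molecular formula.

Atom tally by fragment:
  CH3 → C:1 H:3
  CH2 → C:1 H:2
  CH2 → C:1 H:2
  CH(I) → C:1 H:1 I:1
  CH2 → C:1 H:2
  CH2 → C:1 H:2
  CH2CHO → C:2 H:3 O:1
Element totals:
  C: 8
  H: 15
  I: 1
  O: 1

C8H15IO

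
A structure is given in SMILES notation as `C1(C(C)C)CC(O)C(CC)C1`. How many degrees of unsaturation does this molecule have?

Atom tally by fragment:
  cyclopentane ring core → C:5 H:10
  (− 3 ring H displaced by substituents)
  + CH(CH3)2 → C:3 H:7
  + OH → O:1 H:1
  + C2H5 → C:2 H:5
Element totals:
  C: 10
  H: 20
  O: 1
Molecular formula: C10H20O.
DoU = (2C + 2 + N − H − X) / 2 = (2·10 + 2 + 0 − 20 − 0) / 2 = 1.

1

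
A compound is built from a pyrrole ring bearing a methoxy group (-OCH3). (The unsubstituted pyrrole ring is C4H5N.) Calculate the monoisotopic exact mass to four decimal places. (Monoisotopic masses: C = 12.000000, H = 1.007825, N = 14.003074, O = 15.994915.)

Atom tally by fragment:
  pyrrole ring core → C:4 H:5 N:1
  (− 1 ring H displaced by substituents)
  + OCH3 → C:1 H:3 O:1
Element totals:
  C: 5
  H: 7
  N: 1
  O: 1
Molecular formula: C5H7NO.
  M = 5(12.0) + 7(1.007825) + 14.003074 + 15.994915
    = 60.000000 + 7.054775 + 14.003074 + 15.994915 = 97.052764

97.0528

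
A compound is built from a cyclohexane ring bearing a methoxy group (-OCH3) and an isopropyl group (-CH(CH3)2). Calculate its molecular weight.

Atom tally by fragment:
  cyclohexane ring core → C:6 H:12
  (− 2 ring H displaced by substituents)
  + OCH3 → C:1 H:3 O:1
  + CH(CH3)2 → C:3 H:7
Element totals:
  C: 10
  H: 20
  O: 1
Molecular formula: C10H20O.
  M = 10(12.011) + 20(1.008) + 15.999
    = 120.110 + 20.160 + 15.999 = 156.269

156.27 g/mol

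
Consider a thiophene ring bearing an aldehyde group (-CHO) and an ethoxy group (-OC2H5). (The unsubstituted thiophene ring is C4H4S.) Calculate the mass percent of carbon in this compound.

Atom tally by fragment:
  thiophene ring core → C:4 H:4 S:1
  (− 2 ring H displaced by substituents)
  + CHO → C:1 H:1 O:1
  + OC2H5 → C:2 H:5 O:1
Element totals:
  C: 7
  H: 8
  O: 2
  S: 1
Molecular formula: C7H8O2S.
Molar mass = 156.199 g/mol.
Mass from C: 7 × 12.011 = 84.077 g/mol.
%C = 84.077 / 156.199 × 100 = 53.83%.

53.83%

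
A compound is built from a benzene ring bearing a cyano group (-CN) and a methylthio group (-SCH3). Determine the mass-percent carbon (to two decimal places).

64.40%

Atom tally by fragment:
  benzene ring core → C:6 H:6
  (− 2 ring H displaced by substituents)
  + CN → C:1 N:1
  + SCH3 → C:1 H:3 S:1
Element totals:
  C: 8
  H: 7
  N: 1
  S: 1
Molecular formula: C8H7NS.
Molar mass = 149.211 g/mol.
Mass from C: 8 × 12.011 = 96.088 g/mol.
%C = 96.088 / 149.211 × 100 = 64.40%.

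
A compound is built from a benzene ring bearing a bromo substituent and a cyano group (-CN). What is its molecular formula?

C7H4BrN

Atom tally by fragment:
  benzene ring core → C:6 H:6
  (− 2 ring H displaced by substituents)
  + Br → Br:1
  + CN → C:1 N:1
Element totals:
  C: 7
  H: 4
  Br: 1
  N: 1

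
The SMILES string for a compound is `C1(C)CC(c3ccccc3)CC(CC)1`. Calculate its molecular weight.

Atom tally by fragment:
  cyclopentane ring core → C:5 H:10
  (− 3 ring H displaced by substituents)
  + CH3 → C:1 H:3
  + C6H5 → C:6 H:5
  + C2H5 → C:2 H:5
Element totals:
  C: 14
  H: 20
Molecular formula: C14H20.
  M = 14(12.011) + 20(1.008)
    = 168.154 + 20.160 = 188.314

188.31 g/mol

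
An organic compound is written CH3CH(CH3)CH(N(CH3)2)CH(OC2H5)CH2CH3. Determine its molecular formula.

Atom tally by fragment:
  CH3 → C:1 H:3
  CH(CH3) → C:2 H:4
  CH(N(CH3)2) → C:3 H:7 N:1
  CH(OC2H5) → C:3 H:6 O:1
  CH2 → C:1 H:2
  CH3 → C:1 H:3
Element totals:
  C: 11
  H: 25
  N: 1
  O: 1

C11H25NO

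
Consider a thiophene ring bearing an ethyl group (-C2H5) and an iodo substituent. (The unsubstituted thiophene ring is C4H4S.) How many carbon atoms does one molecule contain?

Atom tally by fragment:
  thiophene ring core → C:4 H:4 S:1
  (− 2 ring H displaced by substituents)
  + C2H5 → C:2 H:5
  + I → I:1
Element totals:
  C: 6
  H: 7
  I: 1
  S: 1

6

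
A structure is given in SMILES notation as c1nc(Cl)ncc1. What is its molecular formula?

Atom tally by fragment:
  pyrimidine ring core → C:4 H:4 N:2
  (− 1 ring H displaced by substituents)
  + Cl → Cl:1
Element totals:
  C: 4
  H: 3
  Cl: 1
  N: 2

C4H3ClN2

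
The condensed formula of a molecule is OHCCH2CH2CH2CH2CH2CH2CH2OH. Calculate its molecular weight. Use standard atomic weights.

Atom tally by fragment:
  OHCCH2 → C:2 H:3 O:1
  CH2 → C:1 H:2
  CH2 → C:1 H:2
  CH2 → C:1 H:2
  CH2 → C:1 H:2
  CH2CH2OH → C:2 H:5 O:1
Element totals:
  C: 8
  H: 16
  O: 2
Molecular formula: C8H16O2.
  M = 8(12.011) + 16(1.008) + 2(15.999)
    = 96.088 + 16.128 + 31.998 = 144.214

144.21 g/mol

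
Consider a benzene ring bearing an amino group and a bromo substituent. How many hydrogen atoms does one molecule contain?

Atom tally by fragment:
  benzene ring core → C:6 H:6
  (− 2 ring H displaced by substituents)
  + NH2 → N:1 H:2
  + Br → Br:1
Element totals:
  C: 6
  H: 6
  Br: 1
  N: 1

6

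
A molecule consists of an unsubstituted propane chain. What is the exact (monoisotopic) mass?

Atom tally by fragment:
  CH3 → C:1 H:3
  CH2 → C:1 H:2
  CH3 → C:1 H:3
Element totals:
  C: 3
  H: 8
Molecular formula: C3H8.
  M = 3(12.0) + 8(1.007825)
    = 36.000000 + 8.062600 = 44.062600

44.0626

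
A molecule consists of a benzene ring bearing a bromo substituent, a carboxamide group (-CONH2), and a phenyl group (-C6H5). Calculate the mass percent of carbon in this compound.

56.55%

Atom tally by fragment:
  benzene ring core → C:6 H:6
  (− 3 ring H displaced by substituents)
  + Br → Br:1
  + CONH2 → C:1 H:2 O:1 N:1
  + C6H5 → C:6 H:5
Element totals:
  C: 13
  H: 10
  Br: 1
  N: 1
  O: 1
Molecular formula: C13H10BrNO.
Molar mass = 276.133 g/mol.
Mass from C: 13 × 12.011 = 156.143 g/mol.
%C = 156.143 / 276.133 × 100 = 56.55%.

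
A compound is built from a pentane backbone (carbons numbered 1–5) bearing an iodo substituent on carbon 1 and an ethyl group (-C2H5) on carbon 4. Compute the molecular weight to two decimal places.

Atom tally by fragment:
  ICH2 → C:1 H:2 I:1
  CH2 → C:1 H:2
  CH2 → C:1 H:2
  CH(C2H5) → C:3 H:6
  CH3 → C:1 H:3
Element totals:
  C: 7
  H: 15
  I: 1
Molecular formula: C7H15I.
  M = 7(12.011) + 15(1.008) + 126.904
    = 84.077 + 15.120 + 126.904 = 226.101

226.10 g/mol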